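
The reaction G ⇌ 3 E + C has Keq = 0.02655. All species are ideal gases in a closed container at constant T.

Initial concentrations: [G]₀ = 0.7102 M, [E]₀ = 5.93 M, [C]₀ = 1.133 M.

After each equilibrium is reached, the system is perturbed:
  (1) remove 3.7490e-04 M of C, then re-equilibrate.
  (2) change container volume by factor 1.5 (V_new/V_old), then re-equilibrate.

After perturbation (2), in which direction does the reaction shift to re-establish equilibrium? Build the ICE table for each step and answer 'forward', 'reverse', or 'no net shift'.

Direction: forward

Q₀ = 332.7 vs Keq = 0.02655 ⇒ Q>K, reverse
Step 1:
                  G         E         C
  init       0.7102      5.93     1.133
  Δ            1.13     -3.39     -1.13
  eq           1.84      2.54  0.002982
  solve Keq expr → x = -1.13; check Q = 0.02655
Then remove 3.7490e-04 M of C.
Step 2:
                  G         E         C
  init         1.84      2.54  0.002607
  Δ       -3.7039e-04  0.001111 3.7039e-04
  eq           1.84     2.541  0.002977
  solve Keq expr → x = 3.7039e-04; check Q = 0.02655
Then change container volume by factor 1.5 (V_new/V_old).
Step 3:
                  G         E         C
  init        1.227     1.694  0.001985
  Δ       -0.004531   0.01359  0.004531
  eq          1.222     1.708  0.006516
  solve Keq expr → x = 0.004531; check Q = 0.02655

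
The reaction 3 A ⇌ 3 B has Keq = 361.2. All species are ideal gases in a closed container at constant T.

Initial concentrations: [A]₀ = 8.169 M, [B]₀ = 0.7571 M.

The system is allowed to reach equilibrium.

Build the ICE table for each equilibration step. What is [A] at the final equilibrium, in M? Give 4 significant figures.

[A]_eq = 1.099 M

Q₀ = 7.9607e-04 vs Keq = 361.2 ⇒ Q<K, forward
Step 1:
                    A           B
  Initial       8.169      0.7571
  Change        -7.07        7.07
  Equil         1.099       7.827
  solve Keq expr → x = 2.357; check Q = 361.2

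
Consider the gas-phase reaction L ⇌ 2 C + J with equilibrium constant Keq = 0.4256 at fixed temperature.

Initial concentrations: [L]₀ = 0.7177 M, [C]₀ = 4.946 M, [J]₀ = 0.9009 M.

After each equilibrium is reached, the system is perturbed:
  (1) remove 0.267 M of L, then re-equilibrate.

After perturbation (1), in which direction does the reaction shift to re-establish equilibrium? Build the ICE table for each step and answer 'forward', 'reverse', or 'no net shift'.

Q₀ = 30.71 vs Keq = 0.4256 ⇒ Q>K, reverse
Step 1:
                    L           C           J
  I            0.7177       4.946      0.9009
  C            0.8389      -1.678     -0.8389
  E             1.557       3.268     0.06202
  solve Keq expr → x = -0.8389; check Q = 0.4256
Then remove 0.267 M of L.
Step 2:
                    L           C           J
  I              1.29       3.268     0.06202
  C          0.009638    -0.01928   -0.009638
  E             1.299       3.249     0.05238
  solve Keq expr → x = -0.009638; check Q = 0.4256

Direction: reverse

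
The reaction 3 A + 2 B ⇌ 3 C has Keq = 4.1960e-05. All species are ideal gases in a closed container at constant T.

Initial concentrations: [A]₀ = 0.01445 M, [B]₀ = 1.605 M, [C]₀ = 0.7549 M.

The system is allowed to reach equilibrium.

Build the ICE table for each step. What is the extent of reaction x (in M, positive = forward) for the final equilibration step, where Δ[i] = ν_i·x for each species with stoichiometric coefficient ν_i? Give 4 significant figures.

Q₀ = 5.5350e+04 vs Keq = 4.1960e-05 ⇒ Q>K, reverse
Step 1:
                  A         B         C
  init      0.01445     1.605    0.7549
  Δ          0.7137    0.4758   -0.7137
  eq         0.7281     2.081   0.04124
  solve Keq expr → x = -0.2379; check Q = 4.1960e-05

x = -0.2379 M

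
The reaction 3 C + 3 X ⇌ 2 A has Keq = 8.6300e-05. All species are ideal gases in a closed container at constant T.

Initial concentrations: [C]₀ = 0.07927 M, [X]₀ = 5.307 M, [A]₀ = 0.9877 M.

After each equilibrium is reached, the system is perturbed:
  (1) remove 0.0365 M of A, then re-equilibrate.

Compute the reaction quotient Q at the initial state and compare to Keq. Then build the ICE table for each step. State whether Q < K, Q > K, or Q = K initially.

Q₀ = 13.1; Q > K (proceeds reverse)

Q₀ = 13.1 vs Keq = 8.6300e-05 ⇒ Q>K, reverse
Step 1:
                   C          X          A
  init       0.07927      5.307     0.9877
  Δ            1.164      1.164    -0.7758
  eq           1.243      6.471     0.2119
  solve Keq expr → x = -0.3879; check Q = 8.6300e-05
Then remove 0.0365 M of A.
Step 2:
                   C          X          A
  init         1.243      6.471     0.1754
  Δ         -0.03774   -0.03774    0.02516
  eq           1.205      6.433     0.2006
  solve Keq expr → x = 0.01258; check Q = 8.6300e-05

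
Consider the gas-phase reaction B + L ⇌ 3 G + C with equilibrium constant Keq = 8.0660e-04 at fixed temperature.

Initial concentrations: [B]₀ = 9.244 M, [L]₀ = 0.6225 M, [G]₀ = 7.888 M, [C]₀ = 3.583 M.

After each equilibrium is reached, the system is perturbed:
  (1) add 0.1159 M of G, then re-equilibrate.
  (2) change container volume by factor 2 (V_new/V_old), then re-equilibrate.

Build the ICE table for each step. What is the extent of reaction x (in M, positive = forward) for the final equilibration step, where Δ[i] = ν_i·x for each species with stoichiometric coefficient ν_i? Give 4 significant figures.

Q₀ = 305.6 vs Keq = 8.0660e-04 ⇒ Q>K, reverse
Step 1:
                    B           L           G           C
  I             9.244      0.6225       7.888       3.583
  C             2.528       2.528      -7.583      -2.528
  E             11.77        3.15      0.3049       1.055
  solve Keq expr → x = -2.528; check Q = 8.0660e-04
Then add 0.1159 M of G.
Step 2:
                    B           L           G           C
  I             11.77        3.15      0.4208       1.055
  C           0.03691     0.03691     -0.1107    -0.03691
  E             11.81       3.187      0.3101       1.018
  solve Keq expr → x = -0.03691; check Q = 8.0660e-04
Then change container volume by factor 2 (V_new/V_old).
Step 3:
                    B           L           G           C
  I             5.904       1.594       0.155      0.5092
  C          -0.02828    -0.02828     0.08485     0.02828
  E             5.876       1.565      0.2399      0.5375
  solve Keq expr → x = 0.02828; check Q = 8.0660e-04

x = 0.02828 M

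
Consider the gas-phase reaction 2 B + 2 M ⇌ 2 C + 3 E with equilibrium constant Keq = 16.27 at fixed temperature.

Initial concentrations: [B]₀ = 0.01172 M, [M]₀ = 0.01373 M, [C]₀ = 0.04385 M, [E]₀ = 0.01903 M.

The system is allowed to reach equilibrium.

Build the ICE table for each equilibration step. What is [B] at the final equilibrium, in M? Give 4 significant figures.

[B]_eq = 0.006414 M

Q₀ = 0.5118 vs Keq = 16.27 ⇒ Q<K, forward
Step 1:
                   B          M          C          E
  Initial    0.01172    0.01373    0.04385    0.01903
  Change   -0.005306  -0.005306   0.005306   0.007959
  Equil     0.006414   0.008424    0.04916    0.02699
  solve Keq expr → x = 0.002653; check Q = 16.27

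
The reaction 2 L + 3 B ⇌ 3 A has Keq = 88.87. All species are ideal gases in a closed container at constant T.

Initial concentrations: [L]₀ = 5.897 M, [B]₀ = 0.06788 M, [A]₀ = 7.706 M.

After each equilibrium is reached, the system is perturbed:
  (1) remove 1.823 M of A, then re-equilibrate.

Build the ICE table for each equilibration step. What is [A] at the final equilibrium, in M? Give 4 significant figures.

Q₀ = 4.2073e+04 vs Keq = 88.87 ⇒ Q>K, reverse
Step 1:
                  L         B         A
  init        5.897   0.06788     7.706
  Δ          0.2782    0.4174   -0.4174
  eq          6.175    0.4852     7.289
  solve Keq expr → x = -0.1391; check Q = 88.87
Then remove 1.823 M of A.
Step 2:
                  L         B         A
  init        6.175    0.4852     5.466
  Δ        -0.07399    -0.111     0.111
  eq          6.101    0.3743     5.577
  solve Keq expr → x = 0.03699; check Q = 88.87

[A]_eq = 5.577 M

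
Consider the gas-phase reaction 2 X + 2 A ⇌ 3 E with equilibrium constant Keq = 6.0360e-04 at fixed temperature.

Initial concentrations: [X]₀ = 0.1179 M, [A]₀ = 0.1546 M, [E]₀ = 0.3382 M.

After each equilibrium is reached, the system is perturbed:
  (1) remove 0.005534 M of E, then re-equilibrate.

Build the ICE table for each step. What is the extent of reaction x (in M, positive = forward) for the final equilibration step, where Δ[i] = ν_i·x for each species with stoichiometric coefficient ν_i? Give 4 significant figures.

x = 0.001752 M

Q₀ = 116.4 vs Keq = 6.0360e-04 ⇒ Q>K, reverse
Step 1:
                   X          A          E
  I           0.1179     0.1546     0.3382
  C           0.2117     0.2117    -0.3176
  E           0.3296     0.3663    0.02064
  solve Keq expr → x = -0.1059; check Q = 6.0360e-04
Then remove 0.005534 M of E.
Step 2:
                   X          A          E
  I           0.3296     0.3663    0.01511
  C        -0.003504  -0.003504   0.005256
  E           0.3261     0.3628    0.02037
  solve Keq expr → x = 0.001752; check Q = 6.0360e-04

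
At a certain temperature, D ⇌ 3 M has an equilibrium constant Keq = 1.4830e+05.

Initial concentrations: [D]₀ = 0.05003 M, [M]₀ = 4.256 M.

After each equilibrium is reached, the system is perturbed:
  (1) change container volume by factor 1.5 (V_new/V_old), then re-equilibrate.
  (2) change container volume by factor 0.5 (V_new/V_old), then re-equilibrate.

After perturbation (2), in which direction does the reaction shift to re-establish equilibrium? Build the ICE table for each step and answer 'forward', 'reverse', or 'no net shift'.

Q₀ = 1541 vs Keq = 1.4830e+05 ⇒ Q<K, forward
Step 1:
                   D          M
  init       0.05003      4.256
  Δ         -0.04945     0.1484
  eq      5.7611e-04      4.404
  solve Keq expr → x = 0.04945; check Q = 1.4830e+05
Then change container volume by factor 1.5 (V_new/V_old).
Step 2:
                   D          M
  init    3.8408e-04      2.936
  Δ       -2.1326e-04 6.3979e-04
  eq      1.7081e-04      2.937
  solve Keq expr → x = 2.1326e-04; check Q = 1.4830e+05
Then change container volume by factor 0.5 (V_new/V_old).
Step 3:
                   D          M
  init    3.4162e-04      5.874
  Δ         0.001023  -0.003068
  eq        0.001364      5.871
  solve Keq expr → x = -0.001023; check Q = 1.4830e+05

Direction: reverse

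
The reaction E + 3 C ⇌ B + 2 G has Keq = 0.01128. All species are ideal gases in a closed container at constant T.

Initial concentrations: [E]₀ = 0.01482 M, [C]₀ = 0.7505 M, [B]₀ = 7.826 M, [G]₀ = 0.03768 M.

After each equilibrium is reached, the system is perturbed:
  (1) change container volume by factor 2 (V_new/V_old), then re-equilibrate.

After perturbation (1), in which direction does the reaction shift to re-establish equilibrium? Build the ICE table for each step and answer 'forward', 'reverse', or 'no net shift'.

Q₀ = 1.774 vs Keq = 0.01128 ⇒ Q>K, reverse
Step 1:
                   E          C          B          G
  Initial    0.01482     0.7505      7.826    0.03768
  Change     0.01644    0.04931   -0.01644   -0.03287
  Equil      0.03126     0.7998       7.81   0.004806
  solve Keq expr → x = -0.01644; check Q = 0.01128
Then change container volume by factor 2 (V_new/V_old).
Step 2:
                   E          C          B          G
  Initial    0.01563     0.3999      3.905   0.002403
  Change  3.3942e-04   0.001018 -3.3942e-04 -6.7885e-04
  Equil      0.01597     0.4009      3.904   0.001724
  solve Keq expr → x = -3.3942e-04; check Q = 0.01128

Direction: reverse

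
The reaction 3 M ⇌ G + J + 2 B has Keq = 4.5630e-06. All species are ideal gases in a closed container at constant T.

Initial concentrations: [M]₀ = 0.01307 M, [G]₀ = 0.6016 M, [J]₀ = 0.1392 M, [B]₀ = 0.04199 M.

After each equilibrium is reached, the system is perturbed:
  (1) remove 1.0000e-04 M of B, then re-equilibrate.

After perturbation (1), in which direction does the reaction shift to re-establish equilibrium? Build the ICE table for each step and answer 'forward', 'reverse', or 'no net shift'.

Direction: forward

Q₀ = 66.13 vs Keq = 4.5630e-06 ⇒ Q>K, reverse
Step 1:
                  M         G         J         B
  I         0.01307    0.6016    0.1392   0.04199
  C         0.06273  -0.02091  -0.02091  -0.04182
  E          0.0758    0.5807    0.1183 1.7009e-04
  solve Keq expr → x = -0.02091; check Q = 4.5630e-06
Then remove 1.0000e-04 M of B.
Step 2:
                  M         G         J         B
  I          0.0758    0.5807    0.1183 7.0091e-05
  C       -1.4918e-04 4.9728e-05 4.9728e-05 9.9455e-05
  E         0.07565    0.5807    0.1183 1.6955e-04
  solve Keq expr → x = 4.9728e-05; check Q = 4.5630e-06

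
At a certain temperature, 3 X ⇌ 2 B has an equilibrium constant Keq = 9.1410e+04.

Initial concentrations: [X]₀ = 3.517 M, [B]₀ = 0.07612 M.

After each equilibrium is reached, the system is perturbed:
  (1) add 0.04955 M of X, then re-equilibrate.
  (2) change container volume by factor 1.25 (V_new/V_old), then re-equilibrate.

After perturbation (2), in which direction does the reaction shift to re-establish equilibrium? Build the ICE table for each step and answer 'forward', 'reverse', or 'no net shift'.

Q₀ = 1.3319e-04 vs Keq = 9.1410e+04 ⇒ Q<K, forward
Step 1:
                  X         B
  Initial     3.517   0.07612
  Change     -3.477     2.318
  Equil     0.03973     2.394
  solve Keq expr → x = 1.159; check Q = 9.1410e+04
Then add 0.04955 M of X.
Step 2:
                  X         B
  Initial   0.08928     2.394
  Change   -0.04919   0.03279
  Equil     0.04009     2.427
  solve Keq expr → x = 0.0164; check Q = 9.1410e+04
Then change container volume by factor 1.25 (V_new/V_old).
Step 3:
                  X         B
  Initial   0.03207     1.942
  Change   0.002457 -0.001638
  Equil     0.03453      1.94
  solve Keq expr → x = -8.1907e-04; check Q = 9.1410e+04

Direction: reverse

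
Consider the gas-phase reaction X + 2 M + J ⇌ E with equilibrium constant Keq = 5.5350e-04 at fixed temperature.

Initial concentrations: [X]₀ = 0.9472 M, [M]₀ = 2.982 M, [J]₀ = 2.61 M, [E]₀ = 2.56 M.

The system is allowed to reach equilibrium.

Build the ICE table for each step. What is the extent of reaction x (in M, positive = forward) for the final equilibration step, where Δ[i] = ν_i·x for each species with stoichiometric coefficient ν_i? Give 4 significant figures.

Q₀ = 0.1165 vs Keq = 5.5350e-04 ⇒ Q>K, reverse
Step 1:
                   X          M          J          E
  Initial     0.9472      2.982       2.61       2.56
  Change       2.135      4.269      2.135     -2.135
  Equil        3.082      7.251      4.745     0.4255
  solve Keq expr → x = -2.135; check Q = 5.5350e-04

x = -2.135 M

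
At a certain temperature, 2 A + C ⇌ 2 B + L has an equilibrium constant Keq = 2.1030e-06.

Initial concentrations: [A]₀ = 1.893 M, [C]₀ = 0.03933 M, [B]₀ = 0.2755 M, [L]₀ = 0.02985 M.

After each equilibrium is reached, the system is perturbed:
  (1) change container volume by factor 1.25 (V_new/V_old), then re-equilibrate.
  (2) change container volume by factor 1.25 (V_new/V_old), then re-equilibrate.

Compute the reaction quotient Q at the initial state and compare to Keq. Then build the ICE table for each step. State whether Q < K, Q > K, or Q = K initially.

Q₀ = 0.01608 vs Keq = 2.1030e-06 ⇒ Q>K, reverse
Step 1:
                  A         C         B         L
  Initial     1.893   0.03933    0.2755   0.02985
  Change    0.05968   0.02984  -0.05968  -0.02984
  Equil       1.953   0.06917    0.2158 1.1907e-05
  solve Keq expr → x = -0.02984; check Q = 2.1030e-06
Then change container volume by factor 1.25 (V_new/V_old).
Step 2:
                  A         C         B         L
  Initial     1.562   0.05533    0.1727 9.5257e-06
  Change          0         0         0         0
  Equil       1.562   0.05533    0.1727 9.5257e-06
  solve Keq expr → x = 0; check Q = 2.1030e-06
Then change container volume by factor 1.25 (V_new/V_old).
Step 3:
                  A         C         B         L
  Initial      1.25   0.04427    0.1381 7.6206e-06
  Change          0         0         0         0
  Equil        1.25   0.04427    0.1381 7.6206e-06
  solve Keq expr → x = 0; check Q = 2.1030e-06

Q₀ = 0.01608; Q > K (proceeds reverse)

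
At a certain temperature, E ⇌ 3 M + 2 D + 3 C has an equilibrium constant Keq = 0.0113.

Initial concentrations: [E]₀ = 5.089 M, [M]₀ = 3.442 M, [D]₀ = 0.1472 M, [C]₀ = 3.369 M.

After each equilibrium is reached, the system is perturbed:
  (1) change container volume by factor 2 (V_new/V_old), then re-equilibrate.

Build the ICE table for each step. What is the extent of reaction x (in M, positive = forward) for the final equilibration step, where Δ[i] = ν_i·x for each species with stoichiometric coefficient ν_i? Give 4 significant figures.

x = 0.01712 M

Q₀ = 6.639 vs Keq = 0.0113 ⇒ Q>K, reverse
Step 1:
                  E         M         D         C
  I           5.089     3.442    0.1472     3.369
  C          0.0699   -0.2097   -0.1398   -0.2097
  E           5.159     3.232  0.007399     3.159
  solve Keq expr → x = -0.0699; check Q = 0.0113
Then change container volume by factor 2 (V_new/V_old).
Step 2:
                  E         M         D         C
  I           2.579     1.616  0.003699      1.58
  C        -0.01712   0.05136   0.03424   0.05136
  E           2.562     1.668   0.03794     1.631
  solve Keq expr → x = 0.01712; check Q = 0.0113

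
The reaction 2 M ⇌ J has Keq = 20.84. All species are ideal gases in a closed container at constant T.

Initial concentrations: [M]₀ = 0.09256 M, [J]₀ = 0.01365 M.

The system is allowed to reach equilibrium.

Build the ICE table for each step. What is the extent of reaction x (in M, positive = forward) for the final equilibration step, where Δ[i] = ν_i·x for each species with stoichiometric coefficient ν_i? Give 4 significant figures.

x = 0.0248 M

Q₀ = 1.593 vs Keq = 20.84 ⇒ Q<K, forward
Step 1:
                   M          J
  I          0.09256    0.01365
  C         -0.04961     0.0248
  E          0.04295    0.03845
  solve Keq expr → x = 0.0248; check Q = 20.84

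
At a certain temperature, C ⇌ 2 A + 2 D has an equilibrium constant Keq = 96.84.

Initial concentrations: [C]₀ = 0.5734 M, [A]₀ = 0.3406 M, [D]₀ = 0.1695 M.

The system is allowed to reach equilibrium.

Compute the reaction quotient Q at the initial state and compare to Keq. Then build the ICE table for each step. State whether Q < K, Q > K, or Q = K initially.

Q₀ = 0.005813; Q < K (proceeds forward)

Q₀ = 0.005813 vs Keq = 96.84 ⇒ Q<K, forward
Step 1:
                   C          A          D
  init        0.5734     0.3406     0.1695
  Δ          -0.5407      1.081      1.081
  eq         0.03268      1.422      1.251
  solve Keq expr → x = 0.5407; check Q = 96.84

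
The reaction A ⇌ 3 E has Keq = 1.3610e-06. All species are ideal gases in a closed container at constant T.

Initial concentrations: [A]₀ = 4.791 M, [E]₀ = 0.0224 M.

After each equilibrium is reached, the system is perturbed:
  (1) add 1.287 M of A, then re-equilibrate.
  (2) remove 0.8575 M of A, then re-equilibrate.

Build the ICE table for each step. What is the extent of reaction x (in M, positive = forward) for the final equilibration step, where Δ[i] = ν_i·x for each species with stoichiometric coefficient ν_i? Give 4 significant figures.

Q₀ = 2.3459e-06 vs Keq = 1.3610e-06 ⇒ Q>K, reverse
Step 1:
                   A          E
  I            4.791     0.0224
  C         0.001239  -0.003716
  E            4.792    0.01868
  solve Keq expr → x = -0.001239; check Q = 1.3610e-06
Then add 1.287 M of A.
Step 2:
                   A          E
  I            6.079    0.01868
  C       -5.1375e-04   0.001541
  E            6.079    0.02023
  solve Keq expr → x = 5.1375e-04; check Q = 1.3610e-06
Then remove 0.8575 M of A.
Step 3:
                   A          E
  I            5.221    0.02023
  C       3.3307e-04 -9.9920e-04
  E            5.222    0.01923
  solve Keq expr → x = -3.3307e-04; check Q = 1.3610e-06

x = -3.3307e-04 M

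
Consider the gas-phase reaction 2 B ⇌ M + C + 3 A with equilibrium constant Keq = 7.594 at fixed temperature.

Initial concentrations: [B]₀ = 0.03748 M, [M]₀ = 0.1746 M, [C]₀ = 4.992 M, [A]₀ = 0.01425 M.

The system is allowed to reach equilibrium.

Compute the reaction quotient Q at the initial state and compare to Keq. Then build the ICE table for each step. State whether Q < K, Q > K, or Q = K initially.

Q₀ = 0.001795; Q < K (proceeds forward)

Q₀ = 0.001795 vs Keq = 7.594 ⇒ Q<K, forward
Step 1:
                   B          M          C          A
  init       0.03748     0.1746      4.992    0.01425
  Δ         -0.03198    0.01599    0.01599    0.04797
  eq        0.005502     0.1906      5.008    0.06222
  solve Keq expr → x = 0.01599; check Q = 7.594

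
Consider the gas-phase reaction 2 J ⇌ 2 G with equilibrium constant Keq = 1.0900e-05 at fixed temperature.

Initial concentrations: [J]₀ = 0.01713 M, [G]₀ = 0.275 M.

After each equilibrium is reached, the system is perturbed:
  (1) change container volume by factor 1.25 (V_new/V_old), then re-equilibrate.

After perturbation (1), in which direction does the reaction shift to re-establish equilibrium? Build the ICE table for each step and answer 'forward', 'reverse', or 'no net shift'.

Q₀ = 257.7 vs Keq = 1.0900e-05 ⇒ Q>K, reverse
Step 1:
                    J           G
  init        0.01713       0.275
  Δ             0.274      -0.274
  eq           0.2912  9.6130e-04
  solve Keq expr → x = -0.137; check Q = 1.0900e-05
Then change container volume by factor 1.25 (V_new/V_old).
Step 2:
                    J           G
  init         0.2329  7.6904e-04
  Δ                 0           0
  eq           0.2329  7.6904e-04
  solve Keq expr → x = 0; check Q = 1.0900e-05

Direction: no net shift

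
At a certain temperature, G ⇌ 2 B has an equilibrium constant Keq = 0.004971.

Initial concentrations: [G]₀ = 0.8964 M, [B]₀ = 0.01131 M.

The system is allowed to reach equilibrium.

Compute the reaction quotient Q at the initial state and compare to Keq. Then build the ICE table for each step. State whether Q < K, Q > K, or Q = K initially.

Q₀ = 1.4270e-04; Q < K (proceeds forward)

Q₀ = 1.4270e-04 vs Keq = 0.004971 ⇒ Q<K, forward
Step 1:
                  G         B
  I          0.8964   0.01131
  C        -0.02721   0.05442
  E          0.8692   0.06573
  solve Keq expr → x = 0.02721; check Q = 0.004971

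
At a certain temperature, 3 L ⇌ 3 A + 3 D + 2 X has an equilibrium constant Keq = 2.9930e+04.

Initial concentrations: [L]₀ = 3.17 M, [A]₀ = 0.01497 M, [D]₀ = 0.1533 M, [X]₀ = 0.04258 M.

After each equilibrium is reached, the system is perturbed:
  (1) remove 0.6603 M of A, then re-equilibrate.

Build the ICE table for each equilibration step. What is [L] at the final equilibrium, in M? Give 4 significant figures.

[L]_eq = 0.329 M

Q₀ = 6.8790e-13 vs Keq = 2.9930e+04 ⇒ Q<K, forward
Step 1:
                  L         A         D         X
  Initial      3.17   0.01497    0.1533   0.04258
  Change     -2.769     2.769     2.769     1.846
  Equil      0.4005     2.784     2.923     1.889
  solve Keq expr → x = 0.9232; check Q = 2.9930e+04
Then remove 0.6603 M of A.
Step 2:
                  L         A         D         X
  Initial    0.4005     2.124     2.923     1.889
  Change   -0.07154   0.07154   0.07154   0.04769
  Equil       0.329     2.196     2.994     1.937
  solve Keq expr → x = 0.02385; check Q = 2.9930e+04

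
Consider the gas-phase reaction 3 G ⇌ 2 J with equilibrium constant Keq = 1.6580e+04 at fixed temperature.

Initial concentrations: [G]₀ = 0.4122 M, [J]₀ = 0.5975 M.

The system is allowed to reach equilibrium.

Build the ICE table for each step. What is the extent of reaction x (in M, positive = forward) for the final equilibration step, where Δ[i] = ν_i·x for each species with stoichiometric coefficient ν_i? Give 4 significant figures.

x = 0.1257 M

Q₀ = 5.097 vs Keq = 1.6580e+04 ⇒ Q<K, forward
Step 1:
                    G           J
  init         0.4122      0.5975
  Δ            -0.377      0.2514
  eq          0.03516      0.8489
  solve Keq expr → x = 0.1257; check Q = 1.6580e+04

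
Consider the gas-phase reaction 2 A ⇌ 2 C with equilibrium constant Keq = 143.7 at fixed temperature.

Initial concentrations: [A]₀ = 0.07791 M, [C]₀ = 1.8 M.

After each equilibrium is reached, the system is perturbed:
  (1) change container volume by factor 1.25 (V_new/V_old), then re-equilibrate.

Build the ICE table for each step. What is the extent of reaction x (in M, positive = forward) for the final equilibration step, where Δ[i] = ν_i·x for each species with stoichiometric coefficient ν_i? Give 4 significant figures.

x = 0 M

Q₀ = 533.8 vs Keq = 143.7 ⇒ Q>K, reverse
Step 1:
                    A           C
  Initial     0.07791         1.8
  Change      0.06668    -0.06668
  Equil        0.1446       1.733
  solve Keq expr → x = -0.03334; check Q = 143.7
Then change container volume by factor 1.25 (V_new/V_old).
Step 2:
                    A           C
  Initial      0.1157       1.387
  Change            0           0
  Equil        0.1157       1.387
  solve Keq expr → x = 0; check Q = 143.7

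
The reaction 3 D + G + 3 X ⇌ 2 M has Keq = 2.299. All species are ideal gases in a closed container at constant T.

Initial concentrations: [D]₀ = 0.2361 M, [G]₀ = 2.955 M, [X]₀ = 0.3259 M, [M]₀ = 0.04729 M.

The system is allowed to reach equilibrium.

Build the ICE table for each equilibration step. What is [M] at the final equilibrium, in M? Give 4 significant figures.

Q₀ = 1.661 vs Keq = 2.299 ⇒ Q<K, forward
Step 1:
                    D           G           X           M
  init         0.2361       2.955      0.3259     0.04729
  Δ         -0.006595   -0.002198   -0.006595    0.004397
  eq           0.2295       2.953      0.3193     0.05169
  solve Keq expr → x = 0.002198; check Q = 2.299

[M]_eq = 0.05169 M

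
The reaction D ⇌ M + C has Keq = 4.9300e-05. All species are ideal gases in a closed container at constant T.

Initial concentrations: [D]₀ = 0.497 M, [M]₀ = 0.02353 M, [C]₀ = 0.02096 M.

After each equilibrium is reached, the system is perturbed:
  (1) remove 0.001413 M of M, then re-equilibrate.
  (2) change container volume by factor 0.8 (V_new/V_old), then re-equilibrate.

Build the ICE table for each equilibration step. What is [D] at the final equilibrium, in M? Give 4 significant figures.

[D]_eq = 0.6425 M

Q₀ = 9.9233e-04 vs Keq = 4.9300e-05 ⇒ Q>K, reverse
Step 1:
                    D           M           C
  I             0.497     0.02353     0.02096
  C           0.01705    -0.01705    -0.01705
  E             0.514    0.006481    0.003911
  solve Keq expr → x = -0.01705; check Q = 4.9300e-05
Then remove 0.001413 M of M.
Step 2:
                    D           M           C
  I             0.514    0.005068    0.003911
  C       -5.7542e-04  5.7542e-04  5.7542e-04
  E            0.5135    0.005643    0.004486
  solve Keq expr → x = 5.7542e-04; check Q = 4.9300e-05
Then change container volume by factor 0.8 (V_new/V_old).
Step 3:
                    D           M           C
  I            0.6418    0.007054    0.005607
  C        6.5626e-04 -6.5626e-04 -6.5626e-04
  E            0.6425    0.006397    0.004951
  solve Keq expr → x = -6.5626e-04; check Q = 4.9300e-05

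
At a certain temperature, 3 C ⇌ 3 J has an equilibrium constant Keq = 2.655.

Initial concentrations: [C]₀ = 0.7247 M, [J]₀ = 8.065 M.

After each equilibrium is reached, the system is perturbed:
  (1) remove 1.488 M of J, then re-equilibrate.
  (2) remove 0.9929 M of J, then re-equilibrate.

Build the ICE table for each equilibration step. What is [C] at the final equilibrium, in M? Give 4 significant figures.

Q₀ = 1378 vs Keq = 2.655 ⇒ Q>K, reverse
Step 1:
                  C         J
  Initial    0.7247     8.065
  Change      2.961    -2.961
  Equil       3.686     5.104
  solve Keq expr → x = -0.9871; check Q = 2.655
Then remove 1.488 M of J.
Step 2:
                  C         J
  Initial     3.686     3.616
  Change     -0.624     0.624
  Equil       3.062      4.24
  solve Keq expr → x = 0.208; check Q = 2.655
Then remove 0.9929 M of J.
Step 3:
                  C         J
  Initial     3.062     3.247
  Change    -0.4164    0.4164
  Equil       2.646     3.663
  solve Keq expr → x = 0.1388; check Q = 2.655

[C]_eq = 2.646 M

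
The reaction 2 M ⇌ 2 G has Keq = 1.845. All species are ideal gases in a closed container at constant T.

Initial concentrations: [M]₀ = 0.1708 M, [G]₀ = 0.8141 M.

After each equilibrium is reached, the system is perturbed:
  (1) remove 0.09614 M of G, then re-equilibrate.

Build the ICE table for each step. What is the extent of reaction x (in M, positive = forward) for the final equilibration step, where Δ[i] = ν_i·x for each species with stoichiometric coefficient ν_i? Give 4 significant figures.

x = 0.02038 M

Q₀ = 22.72 vs Keq = 1.845 ⇒ Q>K, reverse
Step 1:
                    M           G
  I            0.1708      0.8141
  C            0.2468     -0.2468
  E            0.4176      0.5673
  solve Keq expr → x = -0.1234; check Q = 1.845
Then remove 0.09614 M of G.
Step 2:
                    M           G
  I            0.4176      0.4711
  C          -0.04077     0.04077
  E            0.3769      0.5119
  solve Keq expr → x = 0.02038; check Q = 1.845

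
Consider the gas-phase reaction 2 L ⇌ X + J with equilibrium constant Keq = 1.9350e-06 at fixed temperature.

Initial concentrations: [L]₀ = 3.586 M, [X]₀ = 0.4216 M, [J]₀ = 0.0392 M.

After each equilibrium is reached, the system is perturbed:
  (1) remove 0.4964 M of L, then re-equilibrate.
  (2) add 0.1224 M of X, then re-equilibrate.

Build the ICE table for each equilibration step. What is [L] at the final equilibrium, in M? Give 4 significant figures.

Q₀ = 0.001285 vs Keq = 1.9350e-06 ⇒ Q>K, reverse
Step 1:
                  L         X         J
  Initial     3.586    0.4216    0.0392
  Change    0.07826  -0.03913  -0.03913
  Equil       3.664    0.3825 6.7930e-05
  solve Keq expr → x = -0.03913; check Q = 1.9350e-06
Then remove 0.4964 M of L.
Step 2:
                  L         X         J
  Initial     3.168    0.3825 6.7930e-05
  Change  3.4310e-05 -1.7155e-05 -1.7155e-05
  Equil       3.168    0.3825 5.0775e-05
  solve Keq expr → x = -1.7155e-05; check Q = 1.9350e-06
Then add 0.1224 M of X.
Step 3:
                  L         X         J
  Initial     3.168    0.5049 5.0775e-05
  Change  2.4617e-05 -1.2309e-05 -1.2309e-05
  Equil       3.168    0.5048 3.8466e-05
  solve Keq expr → x = -1.2309e-05; check Q = 1.9350e-06

[L]_eq = 3.168 M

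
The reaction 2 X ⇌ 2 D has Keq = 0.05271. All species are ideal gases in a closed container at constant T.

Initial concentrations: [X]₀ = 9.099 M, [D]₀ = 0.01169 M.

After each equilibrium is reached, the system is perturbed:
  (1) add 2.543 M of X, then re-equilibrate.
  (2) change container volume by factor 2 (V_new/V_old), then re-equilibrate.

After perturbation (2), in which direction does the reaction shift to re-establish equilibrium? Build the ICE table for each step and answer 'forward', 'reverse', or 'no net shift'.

Direction: no net shift

Q₀ = 1.6506e-06 vs Keq = 0.05271 ⇒ Q<K, forward
Step 1:
                  X         D
  init        9.099   0.01169
  Δ          -1.689     1.689
  eq           7.41     1.701
  solve Keq expr → x = 0.8447; check Q = 0.05271
Then add 2.543 M of X.
Step 2:
                  X         D
  init        9.953     1.701
  Δ         -0.4748    0.4748
  eq          9.478     2.176
  solve Keq expr → x = 0.2374; check Q = 0.05271
Then change container volume by factor 2 (V_new/V_old).
Step 3:
                  X         D
  init        4.739     1.088
  Δ               0         0
  eq          4.739     1.088
  solve Keq expr → x = 0; check Q = 0.05271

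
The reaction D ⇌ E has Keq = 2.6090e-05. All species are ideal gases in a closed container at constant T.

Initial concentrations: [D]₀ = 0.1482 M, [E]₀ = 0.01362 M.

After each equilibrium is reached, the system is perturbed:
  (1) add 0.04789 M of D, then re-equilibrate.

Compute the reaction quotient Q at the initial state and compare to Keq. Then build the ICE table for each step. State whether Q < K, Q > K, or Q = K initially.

Q₀ = 0.0919; Q > K (proceeds reverse)

Q₀ = 0.0919 vs Keq = 2.6090e-05 ⇒ Q>K, reverse
Step 1:
                    D           E
  Initial      0.1482     0.01362
  Change      0.01362    -0.01362
  Equil        0.1618  4.2218e-06
  solve Keq expr → x = -0.01362; check Q = 2.6090e-05
Then add 0.04789 M of D.
Step 2:
                    D           E
  Initial      0.2097  4.2218e-06
  Change  -1.2494e-06  1.2494e-06
  Equil        0.2097  5.4712e-06
  solve Keq expr → x = 1.2494e-06; check Q = 2.6090e-05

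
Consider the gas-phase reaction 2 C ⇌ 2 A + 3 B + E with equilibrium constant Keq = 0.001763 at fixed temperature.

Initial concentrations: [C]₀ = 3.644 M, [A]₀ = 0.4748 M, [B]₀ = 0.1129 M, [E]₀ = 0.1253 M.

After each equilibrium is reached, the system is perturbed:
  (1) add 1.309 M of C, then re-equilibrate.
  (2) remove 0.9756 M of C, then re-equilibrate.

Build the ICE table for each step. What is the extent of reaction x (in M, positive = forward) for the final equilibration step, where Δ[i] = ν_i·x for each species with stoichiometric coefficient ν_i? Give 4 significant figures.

Q₀ = 3.0612e-06 vs Keq = 0.001763 ⇒ Q<K, forward
Step 1:
                   C          A          B          E
  init         3.644     0.4748     0.1129     0.1253
  Δ            -0.27       0.27     0.4051      0.135
  eq           3.374     0.7448      0.518     0.2603
  solve Keq expr → x = 0.135; check Q = 0.001763
Then add 1.309 M of C.
Step 2:
                   C          A          B          E
  init         4.683     0.7448      0.518     0.2603
  Δ         -0.05056    0.05056    0.07584    0.02528
  eq           4.632     0.7954     0.5938     0.2856
  solve Keq expr → x = 0.02528; check Q = 0.001763
Then remove 0.9756 M of C.
Step 3:
                   C          A          B          E
  init         3.657     0.7954     0.5938     0.2856
  Δ          0.03672   -0.03672   -0.05508   -0.01836
  eq           3.694     0.7587     0.5387     0.2672
  solve Keq expr → x = -0.01836; check Q = 0.001763

x = -0.01836 M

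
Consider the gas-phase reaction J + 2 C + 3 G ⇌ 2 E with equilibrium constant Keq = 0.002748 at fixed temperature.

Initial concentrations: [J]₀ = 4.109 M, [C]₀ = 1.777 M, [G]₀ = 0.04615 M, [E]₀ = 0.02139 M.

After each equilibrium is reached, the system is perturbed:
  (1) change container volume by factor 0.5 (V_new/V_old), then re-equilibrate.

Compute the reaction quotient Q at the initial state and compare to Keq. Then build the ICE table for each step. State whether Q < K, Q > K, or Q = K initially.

Q₀ = 0.3588; Q > K (proceeds reverse)

Q₀ = 0.3588 vs Keq = 0.002748 ⇒ Q>K, reverse
Step 1:
                    J           C           G           E
  I             4.109       1.777     0.04615     0.02139
  C          0.008827     0.01765     0.02648    -0.01765
  E             4.118       1.795     0.07263    0.003737
  solve Keq expr → x = -0.008827; check Q = 0.002748
Then change container volume by factor 0.5 (V_new/V_old).
Step 2:
                    J           C           G           E
  I             8.236       3.589      0.1453    0.007474
  C         -0.007725    -0.01545    -0.02318     0.01545
  E             8.228       3.574      0.1221     0.02292
  solve Keq expr → x = 0.007725; check Q = 0.002748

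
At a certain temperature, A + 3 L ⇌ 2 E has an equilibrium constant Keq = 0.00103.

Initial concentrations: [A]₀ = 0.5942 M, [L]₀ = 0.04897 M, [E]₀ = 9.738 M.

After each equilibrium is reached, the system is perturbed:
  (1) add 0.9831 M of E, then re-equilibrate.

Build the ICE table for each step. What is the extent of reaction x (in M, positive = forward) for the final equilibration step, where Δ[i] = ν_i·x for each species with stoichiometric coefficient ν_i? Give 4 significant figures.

x = -0.2959 M

Q₀ = 1.3590e+06 vs Keq = 0.00103 ⇒ Q>K, reverse
Step 1:
                   A          L          E
  I           0.5942    0.04897      9.738
  C            3.658      10.97     -7.316
  E            4.252      11.02      2.422
  solve Keq expr → x = -3.658; check Q = 0.00103
Then add 0.9831 M of E.
Step 2:
                   A          L          E
  I            4.252      11.02      3.405
  C           0.2959     0.8876    -0.5917
  E            4.548      11.91      2.813
  solve Keq expr → x = -0.2959; check Q = 0.00103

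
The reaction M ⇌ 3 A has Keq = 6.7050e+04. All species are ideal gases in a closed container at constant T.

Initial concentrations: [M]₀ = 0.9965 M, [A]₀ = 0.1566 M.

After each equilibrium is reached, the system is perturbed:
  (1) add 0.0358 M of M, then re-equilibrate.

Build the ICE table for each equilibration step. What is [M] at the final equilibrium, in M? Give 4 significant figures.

Q₀ = 0.003854 vs Keq = 6.7050e+04 ⇒ Q<K, forward
Step 1:
                   M          A
  init        0.9965     0.1566
  Δ           -0.996      2.988
  eq      4.6381e-04      3.145
  solve Keq expr → x = 0.996; check Q = 6.7050e+04
Then add 0.0358 M of M.
Step 2:
                   M          A
  init       0.03626      3.145
  Δ         -0.03575     0.1073
  eq      5.1291e-04      3.252
  solve Keq expr → x = 0.03575; check Q = 6.7050e+04

[M]_eq = 5.1291e-04 M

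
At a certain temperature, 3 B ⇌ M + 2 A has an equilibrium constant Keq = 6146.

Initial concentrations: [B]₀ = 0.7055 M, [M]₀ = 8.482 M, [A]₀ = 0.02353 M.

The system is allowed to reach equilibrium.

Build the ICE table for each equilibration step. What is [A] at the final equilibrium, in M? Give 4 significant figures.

Q₀ = 0.01337 vs Keq = 6146 ⇒ Q<K, forward
Step 1:
                    B           M           A
  Initial      0.7055       8.482     0.02353
  Change      -0.6396      0.2132      0.4264
  Equil       0.06592       8.695      0.4499
  solve Keq expr → x = 0.2132; check Q = 6146

[A]_eq = 0.4499 M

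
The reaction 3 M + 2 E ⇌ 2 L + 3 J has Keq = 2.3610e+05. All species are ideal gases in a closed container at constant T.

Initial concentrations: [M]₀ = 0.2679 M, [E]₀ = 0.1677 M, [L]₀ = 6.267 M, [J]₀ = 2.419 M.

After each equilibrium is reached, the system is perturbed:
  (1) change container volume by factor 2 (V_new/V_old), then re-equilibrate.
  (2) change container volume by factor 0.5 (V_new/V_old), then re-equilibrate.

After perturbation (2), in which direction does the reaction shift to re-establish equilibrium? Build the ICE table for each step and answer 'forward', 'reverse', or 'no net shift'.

Q₀ = 1.0281e+06 vs Keq = 2.3610e+05 ⇒ Q>K, reverse
Step 1:
                  M         E         L         J
  init       0.2679    0.1677     6.267     2.419
  Δ         0.08106   0.05404  -0.05404  -0.08106
  eq          0.349    0.2217     6.213     2.338
  solve Keq expr → x = -0.02702; check Q = 2.3610e+05
Then change container volume by factor 2 (V_new/V_old).
Step 2:
                  M         E         L         J
  init       0.1745    0.1109     3.106     1.169
  Δ               0         0         0         0
  eq         0.1745    0.1109     3.106     1.169
  solve Keq expr → x = 0; check Q = 2.3610e+05
Then change container volume by factor 0.5 (V_new/V_old).
Step 3:
                  M         E         L         J
  init        0.349    0.2217     6.213     2.338
  Δ               0         0         0         0
  eq          0.349    0.2217     6.213     2.338
  solve Keq expr → x = 0; check Q = 2.3610e+05

Direction: no net shift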